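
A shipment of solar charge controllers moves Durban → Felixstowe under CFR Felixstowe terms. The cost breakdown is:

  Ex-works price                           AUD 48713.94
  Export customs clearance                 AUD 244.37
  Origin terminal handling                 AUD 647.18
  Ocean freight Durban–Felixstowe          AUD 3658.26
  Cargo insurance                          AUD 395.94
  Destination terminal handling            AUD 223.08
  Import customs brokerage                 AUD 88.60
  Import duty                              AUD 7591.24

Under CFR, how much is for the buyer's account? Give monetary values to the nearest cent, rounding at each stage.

CFR: the seller pays costs through ocean freight to the destination port, but not insurance.
Seller's account: goods 48713.94 + export clearance 244.37 + origin terminal 647.18 + freight 3658.26 = 53263.75
Buyer's account: insurance 395.94 + destination terminal 223.08 + brokerage 88.60 + duty 7591.24 = 8298.86

Buyer's account: AUD 8298.86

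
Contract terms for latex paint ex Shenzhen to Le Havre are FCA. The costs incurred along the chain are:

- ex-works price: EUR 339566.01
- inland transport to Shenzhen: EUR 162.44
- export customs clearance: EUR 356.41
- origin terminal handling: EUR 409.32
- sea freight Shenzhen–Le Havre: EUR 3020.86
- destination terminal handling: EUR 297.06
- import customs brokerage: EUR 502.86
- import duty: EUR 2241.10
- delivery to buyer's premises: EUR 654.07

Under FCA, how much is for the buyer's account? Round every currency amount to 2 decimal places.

Buyer's account: EUR 7125.27

FCA: the seller delivers export-cleared goods to the carrier; the buyer bears costs from that point.
Seller's account: goods 339566.01 + inland to port 162.44 + export clearance 356.41 = 340084.86
Buyer's account: origin terminal 409.32 + freight 3020.86 + destination terminal 297.06 + brokerage 502.86 + duty 2241.10 + delivery 654.07 = 7125.27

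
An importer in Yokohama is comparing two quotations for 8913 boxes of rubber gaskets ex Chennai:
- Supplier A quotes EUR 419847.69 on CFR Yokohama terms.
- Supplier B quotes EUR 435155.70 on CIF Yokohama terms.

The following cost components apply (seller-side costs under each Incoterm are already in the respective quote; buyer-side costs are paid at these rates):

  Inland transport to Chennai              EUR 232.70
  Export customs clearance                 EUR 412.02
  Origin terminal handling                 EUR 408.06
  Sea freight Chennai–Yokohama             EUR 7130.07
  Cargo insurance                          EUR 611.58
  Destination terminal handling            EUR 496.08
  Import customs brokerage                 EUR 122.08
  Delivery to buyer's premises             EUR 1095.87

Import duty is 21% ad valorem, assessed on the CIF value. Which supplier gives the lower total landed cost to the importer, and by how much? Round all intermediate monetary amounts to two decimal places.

Supplier A is cheaper by EUR 17782.68

Supplier A (CFR):
CIF value = CFR price + insurance = 419847.69 + 611.58 = 420459.27
Import duty = 420459.27 × 21% = 88296.45
Buyer bears (A): 611.58 + 496.08 + 122.08 + 1095.87 = 2325.61
Landed cost (A) = invoice 419847.69 + 2325.61 + duty 88296.45 = 510469.75
Supplier B (CIF):
The CIF price already equals the CIF value: 435155.70
Import duty = 435155.70 × 21% = 91382.70
Buyer bears (B): 496.08 + 122.08 + 1095.87 = 1714.03
Landed cost (B) = invoice 435155.70 + 1714.03 + duty 91382.70 = 528252.43
Difference = |510469.75 − 528252.43| = 17782.68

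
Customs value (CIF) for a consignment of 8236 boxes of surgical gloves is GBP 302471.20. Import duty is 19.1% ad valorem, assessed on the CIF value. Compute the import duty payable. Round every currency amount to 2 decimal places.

Import duty = 302471.20 × 19.1% = 57772.00

Import duty: GBP 57772.00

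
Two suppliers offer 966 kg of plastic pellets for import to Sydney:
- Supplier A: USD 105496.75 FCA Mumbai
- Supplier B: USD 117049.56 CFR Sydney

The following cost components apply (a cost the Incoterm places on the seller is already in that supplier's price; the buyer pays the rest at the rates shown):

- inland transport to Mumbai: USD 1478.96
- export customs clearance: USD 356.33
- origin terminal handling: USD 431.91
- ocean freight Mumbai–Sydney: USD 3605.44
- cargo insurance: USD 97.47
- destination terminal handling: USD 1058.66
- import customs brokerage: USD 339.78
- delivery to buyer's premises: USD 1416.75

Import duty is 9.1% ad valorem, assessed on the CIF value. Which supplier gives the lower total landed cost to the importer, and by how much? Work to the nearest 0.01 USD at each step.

Supplier A is cheaper by USD 8199.37

Supplier A (FCA):
CIF value = FCA price + origin terminal + freight + insurance = 105496.75 + 431.91 + 3605.44 + 97.47 = 109631.57
Import duty = 109631.57 × 9.1% = 9976.47
Buyer bears (A): 431.91 + 3605.44 + 97.47 + 1058.66 + 339.78 + 1416.75 = 6950.01
Landed cost (A) = invoice 105496.75 + 6950.01 + duty 9976.47 = 122423.23
Supplier B (CFR):
CIF value = CFR price + insurance = 117049.56 + 97.47 = 117147.03
Import duty = 117147.03 × 9.1% = 10660.38
Buyer bears (B): 97.47 + 1058.66 + 339.78 + 1416.75 = 2912.66
Landed cost (B) = invoice 117049.56 + 2912.66 + duty 10660.38 = 130622.60
Difference = |122423.23 − 130622.60| = 8199.37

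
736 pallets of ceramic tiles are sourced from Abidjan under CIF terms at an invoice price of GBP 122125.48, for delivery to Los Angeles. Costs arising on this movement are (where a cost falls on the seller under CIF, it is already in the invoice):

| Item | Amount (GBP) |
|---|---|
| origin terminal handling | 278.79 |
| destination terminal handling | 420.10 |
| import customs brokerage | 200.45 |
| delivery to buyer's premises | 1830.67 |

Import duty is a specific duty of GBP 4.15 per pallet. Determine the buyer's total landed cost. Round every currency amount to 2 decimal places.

CIF: the seller pays costs through ocean freight and marine insurance to the destination port.
Already in the invoice (seller's account under CIF): origin terminal — exclude.
The CIF price already equals the CIF value: 122125.48
Import duty = 736 × 4.15 = 3054.40
Buyer bears: destination terminal 420.10 + brokerage 200.45 + delivery 1830.67 + duty 3054.40 = 5505.62
Landed cost = invoice 122125.48 + 5505.62 = 127631.10

Total landed cost: GBP 127631.10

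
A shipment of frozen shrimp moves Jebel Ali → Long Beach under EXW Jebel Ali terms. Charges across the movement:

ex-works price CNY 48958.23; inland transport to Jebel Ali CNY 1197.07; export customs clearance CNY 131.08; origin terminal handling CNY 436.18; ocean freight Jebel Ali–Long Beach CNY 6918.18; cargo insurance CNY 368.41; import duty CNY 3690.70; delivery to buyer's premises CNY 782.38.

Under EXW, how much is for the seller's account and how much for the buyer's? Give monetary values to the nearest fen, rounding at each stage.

Seller: CNY 48958.23; buyer: CNY 13524.00

EXW: the seller makes goods available at their premises; the buyer bears all onward costs.
Seller's account: goods 48958.23 = 48958.23
Buyer's account: inland to port 1197.07 + export clearance 131.08 + origin terminal 436.18 + freight 6918.18 + insurance 368.41 + duty 3690.70 + delivery 782.38 = 13524.00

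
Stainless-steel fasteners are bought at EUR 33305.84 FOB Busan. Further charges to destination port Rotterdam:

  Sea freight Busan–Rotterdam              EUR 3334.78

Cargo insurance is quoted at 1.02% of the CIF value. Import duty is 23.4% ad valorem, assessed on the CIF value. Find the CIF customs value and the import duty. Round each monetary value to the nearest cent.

CIF value: EUR 37018.21; import duty: EUR 8662.26

Let C be the CIF value. C = FOB price + freight + 1.02% × C
C − 1.02% × C = 33305.84 + 3334.78
0.9898 × C = 36640.62
C = 36640.62 / 0.9898 = 37018.21
Insurance premium = 1.02% × 37018.21 = 377.59
Import duty = 37018.21 × 23.4% = 8662.26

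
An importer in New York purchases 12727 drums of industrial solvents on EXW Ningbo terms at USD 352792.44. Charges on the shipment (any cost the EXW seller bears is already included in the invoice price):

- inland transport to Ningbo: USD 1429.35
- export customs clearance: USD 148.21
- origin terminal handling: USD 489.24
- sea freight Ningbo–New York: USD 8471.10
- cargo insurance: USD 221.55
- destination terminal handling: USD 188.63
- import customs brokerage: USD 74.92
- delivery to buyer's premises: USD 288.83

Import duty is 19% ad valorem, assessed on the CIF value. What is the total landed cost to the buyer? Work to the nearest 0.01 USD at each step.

Total landed cost: USD 433179.13

EXW: the seller makes goods available at their premises; the buyer bears all onward costs.
CIF value = EXW price + inland to port + export clearance + origin terminal + freight + insurance = 352792.44 + 1429.35 + 148.21 + 489.24 + 8471.10 + 221.55 = 363551.89
Import duty = 363551.89 × 19% = 69074.86
Buyer bears: inland to port 1429.35 + export clearance 148.21 + origin terminal 489.24 + freight 8471.10 + insurance 221.55 + destination terminal 188.63 + brokerage 74.92 + delivery 288.83 + duty 69074.86 = 80386.69
Landed cost = invoice 352792.44 + 80386.69 = 433179.13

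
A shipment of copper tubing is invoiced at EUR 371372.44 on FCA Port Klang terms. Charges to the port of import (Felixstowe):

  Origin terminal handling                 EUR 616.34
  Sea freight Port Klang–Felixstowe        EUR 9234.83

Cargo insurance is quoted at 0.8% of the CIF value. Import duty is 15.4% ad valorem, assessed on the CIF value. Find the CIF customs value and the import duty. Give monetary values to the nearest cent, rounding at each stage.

Let C be the CIF value. C = FCA price + pre-shipment costs + freight + 0.8% × C
C − 0.8% × C = 371372.44 + 616.34 + 9234.83
0.992 × C = 381223.61
C = 381223.61 / 0.992 = 384297.99
Insurance premium = 0.8% × 384297.99 = 3074.38
Import duty = 384297.99 × 15.4% = 59181.89

CIF value: EUR 384297.99; import duty: EUR 59181.89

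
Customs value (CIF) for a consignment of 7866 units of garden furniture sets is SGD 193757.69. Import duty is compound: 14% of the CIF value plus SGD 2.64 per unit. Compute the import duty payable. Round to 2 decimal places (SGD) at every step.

Ad valorem component: 193757.69 × 14% = 27126.08
Specific component: 7866 × 2.64 = 20766.24
Import duty = 27126.08 + 20766.24 = 47892.32

Import duty: SGD 47892.32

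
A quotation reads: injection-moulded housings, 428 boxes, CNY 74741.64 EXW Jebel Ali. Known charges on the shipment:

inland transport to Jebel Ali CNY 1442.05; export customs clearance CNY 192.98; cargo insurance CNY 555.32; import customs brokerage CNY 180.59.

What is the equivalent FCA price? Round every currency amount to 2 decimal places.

Not relevant to the conversion: insurance, brokerage — on the buyer under both terms; not part of either seller's price.
From EXW to FCA, the seller additionally bears: inland to port, export clearance.
FCA price = 74741.64 + 1442.05 + 192.98 = 76376.67

FCA price: CNY 76376.67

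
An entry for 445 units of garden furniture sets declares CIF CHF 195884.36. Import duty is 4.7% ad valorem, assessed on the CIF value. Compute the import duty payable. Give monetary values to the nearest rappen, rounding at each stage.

Import duty = 195884.36 × 4.7% = 9206.56

Import duty: CHF 9206.56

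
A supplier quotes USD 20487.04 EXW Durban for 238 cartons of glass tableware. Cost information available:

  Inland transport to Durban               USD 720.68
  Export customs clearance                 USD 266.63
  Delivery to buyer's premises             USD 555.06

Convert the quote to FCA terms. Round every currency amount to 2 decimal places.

Not relevant to the conversion: delivery — on the buyer under both terms; not part of either seller's price.
From EXW to FCA, the seller additionally bears: inland to port, export clearance.
FCA price = 20487.04 + 720.68 + 266.63 = 21474.35

FCA price: USD 21474.35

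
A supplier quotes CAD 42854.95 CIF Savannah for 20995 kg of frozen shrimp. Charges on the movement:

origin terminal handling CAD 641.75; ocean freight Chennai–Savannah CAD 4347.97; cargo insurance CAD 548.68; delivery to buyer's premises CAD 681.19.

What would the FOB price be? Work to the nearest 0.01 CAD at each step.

Not relevant to the conversion: origin terminal — on the seller under both CIF and FOB; already in the CIF price and stays in the FOB price. delivery — on the buyer under both terms; not part of either seller's price.
From CIF to FOB, the seller no longer bears: freight, insurance.
FOB price = 42854.95 − 4347.97 − 548.68 = 37958.30

FOB price: CAD 37958.30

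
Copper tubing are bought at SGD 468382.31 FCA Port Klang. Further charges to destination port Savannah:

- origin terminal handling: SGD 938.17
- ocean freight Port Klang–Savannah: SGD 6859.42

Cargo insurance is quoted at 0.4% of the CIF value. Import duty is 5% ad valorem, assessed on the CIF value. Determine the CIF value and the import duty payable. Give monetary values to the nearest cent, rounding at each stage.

Let C be the CIF value. C = FCA price + pre-shipment costs + freight + 0.4% × C
C − 0.4% × C = 468382.31 + 938.17 + 6859.42
0.996 × C = 476179.90
C = 476179.90 / 0.996 = 478092.27
Insurance premium = 0.4% × 478092.27 = 1912.37
Import duty = 478092.27 × 5% = 23904.61

CIF value: SGD 478092.27; import duty: SGD 23904.61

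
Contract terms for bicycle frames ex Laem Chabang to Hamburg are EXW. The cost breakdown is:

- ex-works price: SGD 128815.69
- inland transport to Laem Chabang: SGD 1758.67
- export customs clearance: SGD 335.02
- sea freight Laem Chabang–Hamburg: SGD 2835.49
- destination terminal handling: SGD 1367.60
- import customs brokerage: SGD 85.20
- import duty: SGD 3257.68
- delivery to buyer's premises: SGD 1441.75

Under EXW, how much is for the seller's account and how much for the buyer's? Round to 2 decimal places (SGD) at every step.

Seller: SGD 128815.69; buyer: SGD 11081.41

EXW: the seller makes goods available at their premises; the buyer bears all onward costs.
Seller's account: goods 128815.69 = 128815.69
Buyer's account: inland to port 1758.67 + export clearance 335.02 + freight 2835.49 + destination terminal 1367.60 + brokerage 85.20 + duty 3257.68 + delivery 1441.75 = 11081.41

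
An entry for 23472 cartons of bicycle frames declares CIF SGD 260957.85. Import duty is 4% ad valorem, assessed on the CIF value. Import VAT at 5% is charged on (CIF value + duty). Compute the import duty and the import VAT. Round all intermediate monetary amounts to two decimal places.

Import duty = 260957.85 × 4% = 10438.31
VAT base = CIF + duty = 260957.85 + 10438.31 = 271396.16
Import VAT = 271396.16 × 5% = 13569.81

Import duty: SGD 10438.31; import VAT: SGD 13569.81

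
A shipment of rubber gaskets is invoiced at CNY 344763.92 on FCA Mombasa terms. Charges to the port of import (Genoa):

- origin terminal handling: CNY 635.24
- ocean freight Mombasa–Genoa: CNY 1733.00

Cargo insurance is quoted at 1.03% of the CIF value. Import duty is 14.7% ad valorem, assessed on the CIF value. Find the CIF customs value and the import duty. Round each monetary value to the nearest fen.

CIF value: CNY 350744.83; import duty: CNY 51559.49

Let C be the CIF value. C = FCA price + pre-shipment costs + freight + 1.03% × C
C − 1.03% × C = 344763.92 + 635.24 + 1733.00
0.9897 × C = 347132.16
C = 347132.16 / 0.9897 = 350744.83
Insurance premium = 1.03% × 350744.83 = 3612.67
Import duty = 350744.83 × 14.7% = 51559.49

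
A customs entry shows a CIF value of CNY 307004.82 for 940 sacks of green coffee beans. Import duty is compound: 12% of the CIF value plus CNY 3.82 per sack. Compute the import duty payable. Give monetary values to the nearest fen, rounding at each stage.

Ad valorem component: 307004.82 × 12% = 36840.58
Specific component: 940 × 3.82 = 3590.80
Import duty = 36840.58 + 3590.80 = 40431.38

Import duty: CNY 40431.38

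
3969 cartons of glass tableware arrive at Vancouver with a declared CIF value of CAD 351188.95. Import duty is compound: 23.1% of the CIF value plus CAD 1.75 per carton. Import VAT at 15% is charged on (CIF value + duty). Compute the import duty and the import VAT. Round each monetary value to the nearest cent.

Ad valorem component: 351188.95 × 23.1% = 81124.65
Specific component: 3969 × 1.75 = 6945.75
Import duty = 81124.65 + 6945.75 = 88070.40
VAT base = CIF + duty = 351188.95 + 88070.40 = 439259.35
Import VAT = 439259.35 × 15% = 65888.90

Import duty: CAD 88070.40; import VAT: CAD 65888.90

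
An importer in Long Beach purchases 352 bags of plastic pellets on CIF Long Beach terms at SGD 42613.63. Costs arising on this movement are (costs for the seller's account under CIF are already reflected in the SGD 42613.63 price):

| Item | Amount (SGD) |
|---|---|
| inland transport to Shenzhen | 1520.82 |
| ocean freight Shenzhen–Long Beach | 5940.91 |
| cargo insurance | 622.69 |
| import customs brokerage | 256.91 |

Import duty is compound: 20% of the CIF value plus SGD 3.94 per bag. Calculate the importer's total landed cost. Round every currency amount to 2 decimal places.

CIF: the seller pays costs through ocean freight and marine insurance to the destination port.
Already in the invoice (seller's account under CIF): inland to port, freight, insurance — exclude.
The CIF price already equals the CIF value: 42613.63
Ad valorem component: 42613.63 × 20% = 8522.73
Specific component: 352 × 3.94 = 1386.88
Import duty = 8522.73 + 1386.88 = 9909.61
Buyer bears: brokerage 256.91 + duty 9909.61 = 10166.52
Landed cost = invoice 42613.63 + 10166.52 = 52780.15

Total landed cost: SGD 52780.15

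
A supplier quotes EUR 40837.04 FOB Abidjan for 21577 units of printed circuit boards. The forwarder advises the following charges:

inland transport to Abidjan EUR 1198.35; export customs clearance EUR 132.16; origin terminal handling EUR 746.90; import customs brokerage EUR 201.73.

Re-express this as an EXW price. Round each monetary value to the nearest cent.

EXW price: EUR 38759.63

Not relevant to the conversion: brokerage — on the buyer under both terms; not part of either seller's price.
From FOB to EXW, the seller no longer bears: inland to port, export clearance, origin terminal.
EXW price = 40837.04 − 1198.35 − 132.16 − 746.90 = 38759.63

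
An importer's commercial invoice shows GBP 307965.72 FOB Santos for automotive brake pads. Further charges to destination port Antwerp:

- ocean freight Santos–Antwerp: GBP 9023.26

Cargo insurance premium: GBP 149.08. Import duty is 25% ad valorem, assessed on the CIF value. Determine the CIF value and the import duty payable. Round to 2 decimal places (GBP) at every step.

CIF = FOB price + freight + insurance
CIF = 307965.72 + 9023.26 + 149.08 = 317138.06
Import duty = 317138.06 × 25% = 79284.52

CIF value: GBP 317138.06; import duty: GBP 79284.52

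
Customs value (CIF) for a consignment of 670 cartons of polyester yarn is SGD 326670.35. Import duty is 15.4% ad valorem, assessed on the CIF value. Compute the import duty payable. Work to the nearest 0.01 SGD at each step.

Import duty = 326670.35 × 15.4% = 50307.23

Import duty: SGD 50307.23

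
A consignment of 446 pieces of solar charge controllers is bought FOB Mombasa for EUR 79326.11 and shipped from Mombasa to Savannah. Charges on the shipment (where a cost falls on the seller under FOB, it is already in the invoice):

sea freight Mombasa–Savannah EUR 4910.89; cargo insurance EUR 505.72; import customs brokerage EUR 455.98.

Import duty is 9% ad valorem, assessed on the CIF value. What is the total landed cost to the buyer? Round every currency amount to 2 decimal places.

FOB: the seller bears costs until goods are on board at the origin port; the buyer bears freight, insurance and all costs thereafter.
CIF value = FOB price + freight + insurance = 79326.11 + 4910.89 + 505.72 = 84742.72
Import duty = 84742.72 × 9% = 7626.84
Buyer bears: freight 4910.89 + insurance 505.72 + brokerage 455.98 + duty 7626.84 = 13499.43
Landed cost = invoice 79326.11 + 13499.43 = 92825.54

Total landed cost: EUR 92825.54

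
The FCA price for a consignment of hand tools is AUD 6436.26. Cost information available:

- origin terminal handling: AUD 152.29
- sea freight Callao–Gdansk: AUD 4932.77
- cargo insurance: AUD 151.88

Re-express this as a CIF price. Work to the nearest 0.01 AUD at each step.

From FCA to CIF, the seller additionally bears: origin terminal, freight, insurance.
CIF price = 6436.26 + 152.29 + 4932.77 + 151.88 = 11673.20

CIF price: AUD 11673.20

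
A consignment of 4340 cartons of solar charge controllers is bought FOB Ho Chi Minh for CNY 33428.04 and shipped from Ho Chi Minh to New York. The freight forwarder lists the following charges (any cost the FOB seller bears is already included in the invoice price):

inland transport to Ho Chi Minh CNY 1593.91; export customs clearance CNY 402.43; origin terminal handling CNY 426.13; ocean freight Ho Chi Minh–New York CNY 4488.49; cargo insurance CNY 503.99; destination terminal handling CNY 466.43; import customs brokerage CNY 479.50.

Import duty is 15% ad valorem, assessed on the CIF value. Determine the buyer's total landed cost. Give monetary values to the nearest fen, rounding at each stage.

Total landed cost: CNY 45129.53

FOB: the seller bears costs until goods are on board at the origin port; the buyer bears freight, insurance and all costs thereafter.
Already in the invoice (seller's account under FOB): inland to port, export clearance, origin terminal — exclude.
CIF value = FOB price + freight + insurance = 33428.04 + 4488.49 + 503.99 = 38420.52
Import duty = 38420.52 × 15% = 5763.08
Buyer bears: freight 4488.49 + insurance 503.99 + destination terminal 466.43 + brokerage 479.50 + duty 5763.08 = 11701.49
Landed cost = invoice 33428.04 + 11701.49 = 45129.53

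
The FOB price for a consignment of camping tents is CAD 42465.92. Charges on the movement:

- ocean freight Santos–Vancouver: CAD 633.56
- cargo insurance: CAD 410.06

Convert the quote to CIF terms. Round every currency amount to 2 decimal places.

CIF price: CAD 43509.54

From FOB to CIF, the seller additionally bears: freight, insurance.
CIF price = 42465.92 + 633.56 + 410.06 = 43509.54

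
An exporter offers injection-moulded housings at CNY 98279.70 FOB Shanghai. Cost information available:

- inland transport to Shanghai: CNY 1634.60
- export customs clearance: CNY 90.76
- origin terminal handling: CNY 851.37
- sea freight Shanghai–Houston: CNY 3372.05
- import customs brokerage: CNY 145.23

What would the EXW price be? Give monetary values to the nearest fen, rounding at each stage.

Not relevant to the conversion: brokerage, freight — on the buyer under both terms; not part of either seller's price.
From FOB to EXW, the seller no longer bears: inland to port, export clearance, origin terminal.
EXW price = 98279.70 − 1634.60 − 90.76 − 851.37 = 95702.97

EXW price: CNY 95702.97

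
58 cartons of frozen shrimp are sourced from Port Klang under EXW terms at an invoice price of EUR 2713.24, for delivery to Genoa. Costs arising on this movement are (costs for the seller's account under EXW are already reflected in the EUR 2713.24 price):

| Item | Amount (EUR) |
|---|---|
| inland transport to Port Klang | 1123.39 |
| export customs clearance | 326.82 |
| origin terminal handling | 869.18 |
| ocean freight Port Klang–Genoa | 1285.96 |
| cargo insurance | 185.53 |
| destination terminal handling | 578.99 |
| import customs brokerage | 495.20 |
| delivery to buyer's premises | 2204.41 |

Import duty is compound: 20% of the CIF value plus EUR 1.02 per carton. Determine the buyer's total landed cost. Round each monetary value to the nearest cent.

Total landed cost: EUR 11142.70

EXW: the seller makes goods available at their premises; the buyer bears all onward costs.
CIF value = EXW price + inland to port + export clearance + origin terminal + freight + insurance = 2713.24 + 1123.39 + 326.82 + 869.18 + 1285.96 + 185.53 = 6504.12
Ad valorem component: 6504.12 × 20% = 1300.82
Specific component: 58 × 1.02 = 59.16
Import duty = 1300.82 + 59.16 = 1359.98
Buyer bears: inland to port 1123.39 + export clearance 326.82 + origin terminal 869.18 + freight 1285.96 + insurance 185.53 + destination terminal 578.99 + brokerage 495.20 + delivery 2204.41 + duty 1359.98 = 8429.46
Landed cost = invoice 2713.24 + 8429.46 = 11142.70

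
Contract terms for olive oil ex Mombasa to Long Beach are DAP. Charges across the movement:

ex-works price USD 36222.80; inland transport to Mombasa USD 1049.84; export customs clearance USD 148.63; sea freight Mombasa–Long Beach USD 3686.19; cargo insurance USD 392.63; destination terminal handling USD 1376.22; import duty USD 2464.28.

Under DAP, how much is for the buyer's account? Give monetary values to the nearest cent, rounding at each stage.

DAP: the seller bears all costs to the named destination except import duty and clearance.
Seller's account: goods 36222.80 + inland to port 1049.84 + export clearance 148.63 + freight 3686.19 + insurance 392.63 + destination terminal 1376.22 = 42876.31
Buyer's account: duty 2464.28 = 2464.28

Buyer's account: USD 2464.28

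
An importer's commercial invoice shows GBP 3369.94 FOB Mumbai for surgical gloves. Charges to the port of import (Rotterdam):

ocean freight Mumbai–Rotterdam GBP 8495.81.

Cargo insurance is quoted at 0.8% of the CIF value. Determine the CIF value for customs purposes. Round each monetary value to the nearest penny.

CIF value: GBP 11961.44

Let C be the CIF value. C = FOB price + freight + 0.8% × C
C − 0.8% × C = 3369.94 + 8495.81
0.992 × C = 11865.75
C = 11865.75 / 0.992 = 11961.44
Insurance premium = 0.8% × 11961.44 = 95.69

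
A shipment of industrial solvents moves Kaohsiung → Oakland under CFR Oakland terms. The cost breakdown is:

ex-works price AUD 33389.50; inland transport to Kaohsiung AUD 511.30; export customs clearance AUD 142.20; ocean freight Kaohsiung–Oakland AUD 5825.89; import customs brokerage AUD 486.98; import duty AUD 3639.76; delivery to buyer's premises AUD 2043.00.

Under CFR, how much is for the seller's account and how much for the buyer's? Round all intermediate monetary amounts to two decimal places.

CFR: the seller pays costs through ocean freight to the destination port, but not insurance.
Seller's account: goods 33389.50 + inland to port 511.30 + export clearance 142.20 + freight 5825.89 = 39868.89
Buyer's account: brokerage 486.98 + duty 3639.76 + delivery 2043.00 = 6169.74

Seller: AUD 39868.89; buyer: AUD 6169.74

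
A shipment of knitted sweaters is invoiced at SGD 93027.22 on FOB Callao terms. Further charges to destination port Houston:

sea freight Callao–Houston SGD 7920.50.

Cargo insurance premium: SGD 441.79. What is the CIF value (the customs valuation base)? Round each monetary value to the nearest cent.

CIF = FOB price + freight + insurance
CIF = 93027.22 + 7920.50 + 441.79 = 101389.51

CIF value: SGD 101389.51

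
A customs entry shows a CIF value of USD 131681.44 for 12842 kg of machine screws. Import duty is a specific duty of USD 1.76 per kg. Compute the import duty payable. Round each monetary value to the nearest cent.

Import duty: USD 22601.92

Import duty = 12842 × 1.76 = 22601.92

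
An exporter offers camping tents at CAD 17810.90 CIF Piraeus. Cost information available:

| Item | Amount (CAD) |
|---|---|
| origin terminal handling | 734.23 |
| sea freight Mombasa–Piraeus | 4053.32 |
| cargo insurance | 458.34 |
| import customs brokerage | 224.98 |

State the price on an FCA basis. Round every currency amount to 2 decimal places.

FCA price: CAD 12565.01

Not relevant to the conversion: brokerage — on the buyer under both terms; not part of either seller's price.
From CIF to FCA, the seller no longer bears: origin terminal, freight, insurance.
FCA price = 17810.90 − 734.23 − 4053.32 − 458.34 = 12565.01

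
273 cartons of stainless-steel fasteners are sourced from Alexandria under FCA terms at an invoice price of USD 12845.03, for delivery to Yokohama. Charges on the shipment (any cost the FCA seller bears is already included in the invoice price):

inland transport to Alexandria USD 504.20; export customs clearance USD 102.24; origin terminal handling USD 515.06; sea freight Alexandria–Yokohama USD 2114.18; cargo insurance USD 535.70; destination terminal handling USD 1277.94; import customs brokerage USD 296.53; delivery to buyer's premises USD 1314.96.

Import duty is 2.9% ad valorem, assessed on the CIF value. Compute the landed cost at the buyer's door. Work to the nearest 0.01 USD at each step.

FCA: the seller delivers export-cleared goods to the carrier; the buyer bears costs from that point.
Already in the invoice (seller's account under FCA): inland to port, export clearance — exclude.
CIF value = FCA price + origin terminal + freight + insurance = 12845.03 + 515.06 + 2114.18 + 535.70 = 16009.97
Import duty = 16009.97 × 2.9% = 464.29
Buyer bears: origin terminal 515.06 + freight 2114.18 + insurance 535.70 + destination terminal 1277.94 + brokerage 296.53 + delivery 1314.96 + duty 464.29 = 6518.66
Landed cost = invoice 12845.03 + 6518.66 = 19363.69

Total landed cost: USD 19363.69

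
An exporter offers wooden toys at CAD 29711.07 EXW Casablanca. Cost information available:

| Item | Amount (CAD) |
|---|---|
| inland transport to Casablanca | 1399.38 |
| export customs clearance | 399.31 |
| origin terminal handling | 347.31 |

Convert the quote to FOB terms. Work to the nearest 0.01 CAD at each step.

FOB price: CAD 31857.07

From EXW to FOB, the seller additionally bears: inland to port, export clearance, origin terminal.
FOB price = 29711.07 + 1399.38 + 399.31 + 347.31 = 31857.07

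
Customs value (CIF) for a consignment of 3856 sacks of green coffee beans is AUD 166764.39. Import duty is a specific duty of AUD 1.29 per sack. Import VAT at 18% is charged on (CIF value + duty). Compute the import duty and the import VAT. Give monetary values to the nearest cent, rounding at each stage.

Import duty = 3856 × 1.29 = 4974.24
VAT base = CIF + duty = 166764.39 + 4974.24 = 171738.63
Import VAT = 171738.63 × 18% = 30912.95

Import duty: AUD 4974.24; import VAT: AUD 30912.95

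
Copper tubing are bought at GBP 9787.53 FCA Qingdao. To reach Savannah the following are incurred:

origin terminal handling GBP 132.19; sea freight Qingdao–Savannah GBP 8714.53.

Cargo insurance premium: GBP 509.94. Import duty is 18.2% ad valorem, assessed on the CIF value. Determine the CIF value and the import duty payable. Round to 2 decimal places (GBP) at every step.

CIF = FCA price + pre-shipment costs + freight + insurance
CIF = 9787.53 + 132.19 + 8714.53 + 509.94 = 19144.19
Import duty = 19144.19 × 18.2% = 3484.24

CIF value: GBP 19144.19; import duty: GBP 3484.24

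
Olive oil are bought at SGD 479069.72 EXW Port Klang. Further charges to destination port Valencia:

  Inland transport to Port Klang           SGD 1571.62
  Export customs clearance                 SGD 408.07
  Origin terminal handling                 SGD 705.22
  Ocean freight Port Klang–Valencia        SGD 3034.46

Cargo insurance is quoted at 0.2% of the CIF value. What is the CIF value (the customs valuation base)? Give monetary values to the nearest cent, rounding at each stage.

CIF value: SGD 485760.61

Let C be the CIF value. C = EXW price + pre-shipment costs + freight + 0.2% × C
C − 0.2% × C = 479069.72 + 1571.62 + 408.07 + 705.22 + 3034.46
0.998 × C = 484789.09
C = 484789.09 / 0.998 = 485760.61
Insurance premium = 0.2% × 485760.61 = 971.52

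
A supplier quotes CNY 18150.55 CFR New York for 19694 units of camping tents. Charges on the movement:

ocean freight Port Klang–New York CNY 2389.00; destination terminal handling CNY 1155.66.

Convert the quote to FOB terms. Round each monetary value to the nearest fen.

FOB price: CNY 15761.55

Not relevant to the conversion: destination terminal — on the buyer under both terms; not part of either seller's price.
From CFR to FOB, the seller no longer bears: freight.
FOB price = 18150.55 − 2389.00 = 15761.55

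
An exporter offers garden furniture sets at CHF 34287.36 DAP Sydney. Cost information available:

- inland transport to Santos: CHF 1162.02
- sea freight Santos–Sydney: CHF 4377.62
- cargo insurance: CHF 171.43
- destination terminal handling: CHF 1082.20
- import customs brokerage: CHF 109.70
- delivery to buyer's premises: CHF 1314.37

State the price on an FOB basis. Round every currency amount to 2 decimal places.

FOB price: CHF 27341.74

Not relevant to the conversion: inland to port — on the seller under both DAP and FOB; already in the DAP price and stays in the FOB price. brokerage — on the buyer under both terms; not part of either seller's price.
From DAP to FOB, the seller no longer bears: freight, insurance, destination terminal, delivery.
FOB price = 34287.36 − 4377.62 − 171.43 − 1082.20 − 1314.37 = 27341.74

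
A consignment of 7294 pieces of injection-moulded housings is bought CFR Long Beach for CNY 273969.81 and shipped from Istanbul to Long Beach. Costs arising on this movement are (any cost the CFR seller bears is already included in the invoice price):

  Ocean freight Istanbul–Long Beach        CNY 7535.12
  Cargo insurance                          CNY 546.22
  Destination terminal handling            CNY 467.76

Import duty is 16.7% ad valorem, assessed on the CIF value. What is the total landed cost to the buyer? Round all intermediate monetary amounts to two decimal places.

CFR: the seller pays costs through ocean freight to the destination port, but not insurance.
Already in the invoice (seller's account under CFR): freight — exclude.
CIF value = CFR price + insurance = 273969.81 + 546.22 = 274516.03
Import duty = 274516.03 × 16.7% = 45844.18
Buyer bears: insurance 546.22 + destination terminal 467.76 + duty 45844.18 = 46858.16
Landed cost = invoice 273969.81 + 46858.16 = 320827.97

Total landed cost: CNY 320827.97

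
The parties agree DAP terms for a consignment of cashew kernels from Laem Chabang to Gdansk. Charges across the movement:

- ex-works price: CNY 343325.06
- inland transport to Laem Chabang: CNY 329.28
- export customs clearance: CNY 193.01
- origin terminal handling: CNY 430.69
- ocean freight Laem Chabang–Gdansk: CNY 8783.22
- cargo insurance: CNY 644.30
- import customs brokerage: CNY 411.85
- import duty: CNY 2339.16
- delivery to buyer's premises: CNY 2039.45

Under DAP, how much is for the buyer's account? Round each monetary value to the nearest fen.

DAP: the seller bears all costs to the named destination except import duty and clearance.
Seller's account: goods 343325.06 + inland to port 329.28 + export clearance 193.01 + origin terminal 430.69 + freight 8783.22 + insurance 644.30 + delivery 2039.45 = 355745.01
Buyer's account: brokerage 411.85 + duty 2339.16 = 2751.01

Buyer's account: CNY 2751.01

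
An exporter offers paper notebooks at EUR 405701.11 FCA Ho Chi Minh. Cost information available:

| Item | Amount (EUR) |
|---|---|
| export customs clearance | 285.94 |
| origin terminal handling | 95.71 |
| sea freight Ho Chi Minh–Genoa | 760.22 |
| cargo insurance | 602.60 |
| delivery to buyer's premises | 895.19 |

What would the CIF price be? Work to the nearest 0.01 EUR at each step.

CIF price: EUR 407159.64

Not relevant to the conversion: export clearance — on the seller under both FCA and CIF; already in the FCA price and stays in the CIF price. delivery — on the buyer under both terms; not part of either seller's price.
From FCA to CIF, the seller additionally bears: origin terminal, freight, insurance.
CIF price = 405701.11 + 95.71 + 760.22 + 602.60 = 407159.64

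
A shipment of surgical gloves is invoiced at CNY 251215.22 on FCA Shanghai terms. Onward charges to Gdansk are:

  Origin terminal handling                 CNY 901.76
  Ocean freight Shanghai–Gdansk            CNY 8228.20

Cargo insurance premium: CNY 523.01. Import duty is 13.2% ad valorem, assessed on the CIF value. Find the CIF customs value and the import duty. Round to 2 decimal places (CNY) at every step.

CIF = FCA price + pre-shipment costs + freight + insurance
CIF = 251215.22 + 901.76 + 8228.20 + 523.01 = 260868.19
Import duty = 260868.19 × 13.2% = 34434.60

CIF value: CNY 260868.19; import duty: CNY 34434.60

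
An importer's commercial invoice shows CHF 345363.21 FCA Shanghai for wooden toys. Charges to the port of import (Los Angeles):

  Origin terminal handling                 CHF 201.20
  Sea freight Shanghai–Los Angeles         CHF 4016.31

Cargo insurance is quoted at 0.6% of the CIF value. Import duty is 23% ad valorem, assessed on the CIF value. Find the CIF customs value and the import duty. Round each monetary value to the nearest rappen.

Let C be the CIF value. C = FCA price + pre-shipment costs + freight + 0.6% × C
C − 0.6% × C = 345363.21 + 201.20 + 4016.31
0.994 × C = 349580.72
C = 349580.72 / 0.994 = 351690.87
Insurance premium = 0.6% × 351690.87 = 2110.15
Import duty = 351690.87 × 23% = 80888.90

CIF value: CHF 351690.87; import duty: CHF 80888.90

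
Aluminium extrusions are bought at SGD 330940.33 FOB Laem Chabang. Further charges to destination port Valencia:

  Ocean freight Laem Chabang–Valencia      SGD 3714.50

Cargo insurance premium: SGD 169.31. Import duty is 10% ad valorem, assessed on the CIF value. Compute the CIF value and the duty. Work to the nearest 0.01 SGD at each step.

CIF = FOB price + freight + insurance
CIF = 330940.33 + 3714.50 + 169.31 = 334824.14
Import duty = 334824.14 × 10% = 33482.41

CIF value: SGD 334824.14; import duty: SGD 33482.41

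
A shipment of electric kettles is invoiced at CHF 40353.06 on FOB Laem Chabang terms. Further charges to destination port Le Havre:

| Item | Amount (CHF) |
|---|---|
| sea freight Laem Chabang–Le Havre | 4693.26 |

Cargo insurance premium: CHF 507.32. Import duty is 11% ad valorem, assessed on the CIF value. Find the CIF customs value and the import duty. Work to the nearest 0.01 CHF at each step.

CIF = FOB price + freight + insurance
CIF = 40353.06 + 4693.26 + 507.32 = 45553.64
Import duty = 45553.64 × 11% = 5010.90

CIF value: CHF 45553.64; import duty: CHF 5010.90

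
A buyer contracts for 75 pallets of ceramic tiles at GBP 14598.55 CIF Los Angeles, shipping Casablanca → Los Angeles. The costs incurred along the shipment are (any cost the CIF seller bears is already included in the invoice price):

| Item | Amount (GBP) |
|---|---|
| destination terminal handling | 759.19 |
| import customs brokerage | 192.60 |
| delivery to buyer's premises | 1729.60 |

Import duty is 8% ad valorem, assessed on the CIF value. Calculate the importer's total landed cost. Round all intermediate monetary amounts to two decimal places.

Total landed cost: GBP 18447.82

CIF: the seller pays costs through ocean freight and marine insurance to the destination port.
The CIF price already equals the CIF value: 14598.55
Import duty = 14598.55 × 8% = 1167.88
Buyer bears: destination terminal 759.19 + brokerage 192.60 + delivery 1729.60 + duty 1167.88 = 3849.27
Landed cost = invoice 14598.55 + 3849.27 = 18447.82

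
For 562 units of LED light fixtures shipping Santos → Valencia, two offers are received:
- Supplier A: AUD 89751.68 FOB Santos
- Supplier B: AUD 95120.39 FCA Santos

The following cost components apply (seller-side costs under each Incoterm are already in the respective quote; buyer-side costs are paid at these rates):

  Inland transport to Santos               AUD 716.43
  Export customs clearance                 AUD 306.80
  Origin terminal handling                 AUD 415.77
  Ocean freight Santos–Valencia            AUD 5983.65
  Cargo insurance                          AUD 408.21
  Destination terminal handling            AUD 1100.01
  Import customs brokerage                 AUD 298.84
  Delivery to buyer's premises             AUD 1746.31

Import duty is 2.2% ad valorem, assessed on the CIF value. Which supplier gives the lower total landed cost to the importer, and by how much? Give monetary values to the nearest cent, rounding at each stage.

Supplier A is cheaper by AUD 5911.74

Supplier A (FOB):
CIF value = FOB price + freight + insurance = 89751.68 + 5983.65 + 408.21 = 96143.54
Import duty = 96143.54 × 2.2% = 2115.16
Buyer bears (A): 5983.65 + 408.21 + 1100.01 + 298.84 + 1746.31 = 9537.02
Landed cost (A) = invoice 89751.68 + 9537.02 + duty 2115.16 = 101403.86
Supplier B (FCA):
CIF value = FCA price + origin terminal + freight + insurance = 95120.39 + 415.77 + 5983.65 + 408.21 = 101928.02
Import duty = 101928.02 × 2.2% = 2242.42
Buyer bears (B): 415.77 + 5983.65 + 408.21 + 1100.01 + 298.84 + 1746.31 = 9952.79
Landed cost (B) = invoice 95120.39 + 9952.79 + duty 2242.42 = 107315.60
Difference = |101403.86 − 107315.60| = 5911.74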